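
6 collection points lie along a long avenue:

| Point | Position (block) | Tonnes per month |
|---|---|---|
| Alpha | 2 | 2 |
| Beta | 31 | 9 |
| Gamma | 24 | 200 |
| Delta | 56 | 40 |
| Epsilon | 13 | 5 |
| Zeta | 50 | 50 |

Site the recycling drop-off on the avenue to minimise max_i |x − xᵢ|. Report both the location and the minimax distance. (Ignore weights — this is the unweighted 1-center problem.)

The 1-center on a line is the midpoint of the two extreme points: leftmost at 2, rightmost at 56.
Optimal location = (2 + 56)/2 = 29; maximum distance = (56 − 2)/2 = 27.

location 29, max distance 27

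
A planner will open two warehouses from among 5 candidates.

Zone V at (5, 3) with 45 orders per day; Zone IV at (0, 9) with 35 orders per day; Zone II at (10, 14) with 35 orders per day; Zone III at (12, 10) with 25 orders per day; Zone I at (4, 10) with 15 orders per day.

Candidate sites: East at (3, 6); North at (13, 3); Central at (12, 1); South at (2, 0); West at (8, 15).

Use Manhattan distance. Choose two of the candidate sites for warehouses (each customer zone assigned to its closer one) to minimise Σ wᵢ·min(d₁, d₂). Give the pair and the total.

{East, West}, total 840

Evaluate every pair (each demand assigned to the nearer of the two):
  {East, West}: total = 840
  {South, West}: total = 1120
  {East, North}: total = 1200
  {East, Central}: total = 1260
  {North, West}: total = 1290
  {East, South}: total = 1360
  {Central, West}: total = 1360
  {North, South}: total = 1525
  {Central, South}: total = 1585
  {North, Central}: total = 1955
Best pair: {East, West} with total 840.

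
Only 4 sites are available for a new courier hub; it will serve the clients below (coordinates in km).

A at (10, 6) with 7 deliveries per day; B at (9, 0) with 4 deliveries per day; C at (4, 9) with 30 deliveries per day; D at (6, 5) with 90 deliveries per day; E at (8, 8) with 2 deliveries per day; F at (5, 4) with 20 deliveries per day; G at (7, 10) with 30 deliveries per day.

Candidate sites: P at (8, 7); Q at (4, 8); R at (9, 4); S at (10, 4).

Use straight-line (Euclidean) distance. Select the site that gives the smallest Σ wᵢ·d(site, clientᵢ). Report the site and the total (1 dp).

P, total 614.4 km

Total weighted distance at each candidate:
  P (8, 7): total = 614.4
  Q (4, 8): total = 635.1
  R (9, 4): total = 806.4
  S (10, 4): total = 946.1
Minimum is at P with total 614.4 km.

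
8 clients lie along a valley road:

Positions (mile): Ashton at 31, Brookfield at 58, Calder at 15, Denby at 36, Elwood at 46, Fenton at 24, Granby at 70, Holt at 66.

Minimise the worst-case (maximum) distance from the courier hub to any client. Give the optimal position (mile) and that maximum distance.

The 1-center on a line is the midpoint of the two extreme points: leftmost at 15, rightmost at 70.
Optimal location = (15 + 70)/2 = 42.5; maximum distance = (70 − 15)/2 = 27.5.

location 42.5, max distance 27.5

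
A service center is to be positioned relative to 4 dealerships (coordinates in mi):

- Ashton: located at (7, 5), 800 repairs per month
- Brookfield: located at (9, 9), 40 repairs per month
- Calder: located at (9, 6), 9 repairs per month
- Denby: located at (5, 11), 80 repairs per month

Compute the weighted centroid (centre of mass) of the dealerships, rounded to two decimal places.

The minimiser of Σwᵢ‖p−pᵢ‖² is the weighted centroid p* = (Σwᵢpᵢ)/(Σwᵢ).
Σwᵢ = 929.
Σwᵢxᵢ = 800·7 + 40·9 + 9·9 + 80·5 = 6441.
Σwᵢyᵢ = 800·5 + 40·9 + 9·6 + 80·11 = 5294.
x* = 6441/929 = 6.93, y* = 5294/929 = 5.70.

(6.93, 5.70)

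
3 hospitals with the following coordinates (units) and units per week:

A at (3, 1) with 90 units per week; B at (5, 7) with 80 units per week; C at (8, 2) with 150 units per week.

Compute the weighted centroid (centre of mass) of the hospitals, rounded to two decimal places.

(5.84, 2.97)

The minimiser of Σwᵢ‖p−pᵢ‖² is the weighted centroid p* = (Σwᵢpᵢ)/(Σwᵢ).
Σwᵢ = 320.
Σwᵢxᵢ = 90·3 + 80·5 + 150·8 = 1870.
Σwᵢyᵢ = 90·1 + 80·7 + 150·2 = 950.
x* = 1870/320 = 5.84, y* = 950/320 = 2.97.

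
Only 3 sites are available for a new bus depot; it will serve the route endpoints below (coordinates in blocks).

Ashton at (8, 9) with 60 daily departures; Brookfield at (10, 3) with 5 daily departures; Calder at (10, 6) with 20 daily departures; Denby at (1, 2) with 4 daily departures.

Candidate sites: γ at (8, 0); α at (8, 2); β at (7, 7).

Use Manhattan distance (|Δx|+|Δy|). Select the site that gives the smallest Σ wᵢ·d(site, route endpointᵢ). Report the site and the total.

Total weighted distance at each candidate:
  γ (8, 0): total = 761
  α (8, 2): total = 583
  β (7, 7): total = 339
Minimum is at β with total 339 blocks.

β, total 339 blocks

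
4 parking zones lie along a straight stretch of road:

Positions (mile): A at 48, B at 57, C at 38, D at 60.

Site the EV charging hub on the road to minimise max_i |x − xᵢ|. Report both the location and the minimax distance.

The 1-center on a line is the midpoint of the two extreme points: leftmost at 38, rightmost at 60.
Optimal location = (38 + 60)/2 = 49; maximum distance = (60 − 38)/2 = 11.

location 49, max distance 11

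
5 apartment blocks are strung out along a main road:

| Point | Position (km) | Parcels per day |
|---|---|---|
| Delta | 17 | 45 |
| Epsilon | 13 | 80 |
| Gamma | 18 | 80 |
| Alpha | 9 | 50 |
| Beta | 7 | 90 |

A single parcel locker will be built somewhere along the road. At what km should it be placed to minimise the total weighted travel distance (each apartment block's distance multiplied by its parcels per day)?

For a sum of weighted absolute distances on a line, the optimum is the weighted median (not the mean). Total weight W = 345; half-weight = 172.5.
Sort by position and accumulate weight:
  km 7 (Beta, w=90) → cum 90
  km 9 (Alpha, w=50) → cum 140
  km 13 (Epsilon, w=80) → cum 220  ≥ 172.5 → median here
  km 17 (Delta, w=45) → cum 265
  km 18 (Gamma, w=80) → cum 345
Optimal location: km 13.

x = 13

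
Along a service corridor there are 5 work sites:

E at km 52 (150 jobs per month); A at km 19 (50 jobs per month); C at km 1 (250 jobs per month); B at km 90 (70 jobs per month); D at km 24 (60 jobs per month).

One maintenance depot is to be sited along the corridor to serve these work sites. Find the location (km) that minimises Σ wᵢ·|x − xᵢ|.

x = 19

For a sum of weighted absolute distances on a line, the optimum is the weighted median (not the mean). Total weight W = 580; half-weight = 290.
Sort by position and accumulate weight:
  km 1 (C, w=250) → cum 250
  km 19 (A, w=50) → cum 300  ≥ 290 → median here
  km 24 (D, w=60) → cum 360
  km 52 (E, w=150) → cum 510
  km 90 (B, w=70) → cum 580
Optimal location: km 19.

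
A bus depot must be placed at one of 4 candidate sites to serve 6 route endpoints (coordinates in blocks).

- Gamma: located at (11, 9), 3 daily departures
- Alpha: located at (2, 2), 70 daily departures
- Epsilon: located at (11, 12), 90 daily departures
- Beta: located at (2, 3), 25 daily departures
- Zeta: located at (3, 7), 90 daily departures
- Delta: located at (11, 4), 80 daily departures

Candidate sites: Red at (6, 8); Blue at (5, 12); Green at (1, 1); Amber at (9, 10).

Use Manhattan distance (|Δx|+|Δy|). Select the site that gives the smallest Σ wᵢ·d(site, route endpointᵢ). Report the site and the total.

Total weighted distance at each candidate:
  Red (6, 8): total = 2833
  Blue (5, 12): total = 3527
  Green (1, 1): total = 3919
  Amber (9, 10): total = 3219
Minimum is at Red with total 2833 blocks.

Red, total 2833 blocks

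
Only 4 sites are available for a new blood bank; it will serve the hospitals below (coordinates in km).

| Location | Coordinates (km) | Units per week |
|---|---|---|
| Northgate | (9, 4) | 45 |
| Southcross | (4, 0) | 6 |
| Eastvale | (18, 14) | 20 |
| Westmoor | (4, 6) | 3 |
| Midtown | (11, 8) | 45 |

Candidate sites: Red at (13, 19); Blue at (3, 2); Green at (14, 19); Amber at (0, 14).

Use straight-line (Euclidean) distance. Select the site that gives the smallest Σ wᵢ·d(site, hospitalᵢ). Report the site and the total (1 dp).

Total weighted distance at each candidate:
  Red (13, 19): total = 1516.7
  Blue (3, 2): total = 1144.6
  Green (14, 19): total = 1530.7
  Amber (0, 14): total = 1643.5
Minimum is at Blue with total 1144.6 km.

Blue, total 1144.6 km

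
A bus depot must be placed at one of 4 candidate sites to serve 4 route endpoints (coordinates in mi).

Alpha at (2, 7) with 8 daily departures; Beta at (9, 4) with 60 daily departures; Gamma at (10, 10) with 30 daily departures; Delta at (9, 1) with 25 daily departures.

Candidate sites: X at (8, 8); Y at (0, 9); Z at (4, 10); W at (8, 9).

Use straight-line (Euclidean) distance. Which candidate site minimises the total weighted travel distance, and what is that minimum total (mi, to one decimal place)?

Total weighted distance at each candidate:
  X (8, 8): total = 557.7
  Y (0, 9): total = 1242.9
  Z (4, 10): total = 934.9
  W (8, 9): total = 625.2
Minimum is at X with total 557.7 mi.

X, total 557.7 mi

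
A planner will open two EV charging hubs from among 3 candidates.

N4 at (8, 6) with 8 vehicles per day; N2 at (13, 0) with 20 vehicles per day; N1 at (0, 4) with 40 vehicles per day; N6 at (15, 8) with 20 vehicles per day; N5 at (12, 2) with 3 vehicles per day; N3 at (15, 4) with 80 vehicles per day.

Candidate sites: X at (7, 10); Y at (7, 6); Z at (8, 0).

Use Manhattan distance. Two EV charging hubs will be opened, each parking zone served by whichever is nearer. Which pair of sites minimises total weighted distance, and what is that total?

Evaluate every pair (each demand assigned to the nearer of the two):
  {Y, Z}: total = 1486
  {X, Y}: total = 1635
  {X, Z}: total = 1718
Best pair: {Y, Z} with total 1486.

{Y, Z}, total 1486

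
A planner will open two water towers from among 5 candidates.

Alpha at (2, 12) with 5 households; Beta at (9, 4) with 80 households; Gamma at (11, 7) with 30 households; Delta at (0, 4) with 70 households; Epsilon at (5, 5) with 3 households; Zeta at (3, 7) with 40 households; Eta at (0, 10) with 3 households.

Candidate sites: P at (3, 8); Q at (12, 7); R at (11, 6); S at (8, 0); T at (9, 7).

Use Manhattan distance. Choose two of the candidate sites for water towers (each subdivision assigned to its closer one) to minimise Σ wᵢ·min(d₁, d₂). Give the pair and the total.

Evaluate every pair (each demand assigned to the nearer of the two):
  {P, T}: total = 885
  {P, R}: total = 935
  {P, Q}: total = 1095
  {P, S}: total = 1255
  {Q, T}: total = 1464
  {R, T}: total = 1464
  {S, T}: total = 1494
  {R, S}: total = 1691
  {Q, R}: total = 1761
  {Q, S}: total = 1774
Best pair: {P, T} with total 885.

{P, T}, total 885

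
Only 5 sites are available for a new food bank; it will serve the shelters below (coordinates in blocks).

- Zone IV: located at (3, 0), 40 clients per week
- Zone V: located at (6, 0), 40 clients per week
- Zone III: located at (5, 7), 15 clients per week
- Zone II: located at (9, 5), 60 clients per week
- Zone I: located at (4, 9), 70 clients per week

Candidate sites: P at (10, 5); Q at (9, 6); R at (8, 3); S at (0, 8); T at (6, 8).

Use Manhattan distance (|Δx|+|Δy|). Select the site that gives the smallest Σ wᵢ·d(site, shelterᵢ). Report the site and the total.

Total weighted distance at each candidate:
  P (10, 5): total = 1705
  Q (9, 6): total = 1535
  R (8, 3): total = 1505
  S (0, 8): total = 2160
  T (6, 8): total = 1360
Minimum is at T with total 1360 blocks.

T, total 1360 blocks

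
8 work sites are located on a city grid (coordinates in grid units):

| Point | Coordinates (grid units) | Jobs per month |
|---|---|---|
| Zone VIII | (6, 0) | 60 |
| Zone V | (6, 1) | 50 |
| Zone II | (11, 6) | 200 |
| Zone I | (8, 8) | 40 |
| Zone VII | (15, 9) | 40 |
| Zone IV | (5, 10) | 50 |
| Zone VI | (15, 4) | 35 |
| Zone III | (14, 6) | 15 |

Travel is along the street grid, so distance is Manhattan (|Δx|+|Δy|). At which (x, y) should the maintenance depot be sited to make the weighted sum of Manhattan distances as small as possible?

Manhattan distance separates: Σwᵢ(|x−xᵢ|+|y−yᵢ|) = Σwᵢ|x−xᵢ| + Σwᵢ|y−yᵢ|, so x and y are optimised independently as 1-D weighted medians.
Total weight W = 490; half = 245.
x-coordinate, sorted with cumulative weight:
  x=5 (Zone IV, w=50) cum 50
  x=6 (Zone VIII, w=60) cum 110
  x=6 (Zone V, w=50) cum 160
  x=8 (Zone I, w=40) cum 200
  x=11 (Zone II, w=200) cum 400  ← median
  x=14 (Zone III, w=15) cum 415
  x=15 (Zone VII, w=40) cum 455
  x=15 (Zone VI, w=35) cum 490
⇒ x* = 11
y-coordinate, sorted with cumulative weight:
  y=0 (Zone VIII, w=60) cum 60
  y=1 (Zone V, w=50) cum 110
  y=4 (Zone VI, w=35) cum 145
  y=6 (Zone II, w=200) cum 345  ← median
  y=6 (Zone III, w=15) cum 360
  y=8 (Zone I, w=40) cum 400
  y=9 (Zone VII, w=40) cum 440
  y=10 (Zone IV, w=50) cum 490
⇒ y* = 6

(11, 6)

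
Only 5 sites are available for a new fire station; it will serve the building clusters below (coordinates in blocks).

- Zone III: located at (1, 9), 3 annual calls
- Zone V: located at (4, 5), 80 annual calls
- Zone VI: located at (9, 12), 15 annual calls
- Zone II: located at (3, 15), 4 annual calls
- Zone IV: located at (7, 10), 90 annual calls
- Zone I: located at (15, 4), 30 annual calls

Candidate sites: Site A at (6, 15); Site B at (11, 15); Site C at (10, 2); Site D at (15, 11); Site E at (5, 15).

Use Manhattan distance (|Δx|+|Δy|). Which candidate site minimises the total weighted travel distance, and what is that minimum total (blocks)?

Site C, total 2213 blocks

Total weighted distance at each candidate:
  Site A (6, 15): total = 2235
  Site B (11, 15): total = 2775
  Site C (10, 2): total = 2213
  Site D (15, 11): total = 2597
  Site E (5, 15): total = 2283
Minimum is at Site C with total 2213 blocks.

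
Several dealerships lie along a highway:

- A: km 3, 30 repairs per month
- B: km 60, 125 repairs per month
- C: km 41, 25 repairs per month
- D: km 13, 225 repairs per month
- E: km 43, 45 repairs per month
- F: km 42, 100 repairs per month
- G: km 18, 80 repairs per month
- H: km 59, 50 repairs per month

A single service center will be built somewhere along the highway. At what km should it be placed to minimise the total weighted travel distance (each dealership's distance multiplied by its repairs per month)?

For a sum of weighted absolute distances on a line, the optimum is the weighted median (not the mean). Total weight W = 680; half-weight = 340.
Sort by position and accumulate weight:
  km 3 (A, w=30) → cum 30
  km 13 (D, w=225) → cum 255
  km 18 (G, w=80) → cum 335
  km 41 (C, w=25) → cum 360  ≥ 340 → median here
  km 42 (F, w=100) → cum 460
  km 43 (E, w=45) → cum 505
  km 59 (H, w=50) → cum 555
  km 60 (B, w=125) → cum 680
Optimal location: km 41.

x = 41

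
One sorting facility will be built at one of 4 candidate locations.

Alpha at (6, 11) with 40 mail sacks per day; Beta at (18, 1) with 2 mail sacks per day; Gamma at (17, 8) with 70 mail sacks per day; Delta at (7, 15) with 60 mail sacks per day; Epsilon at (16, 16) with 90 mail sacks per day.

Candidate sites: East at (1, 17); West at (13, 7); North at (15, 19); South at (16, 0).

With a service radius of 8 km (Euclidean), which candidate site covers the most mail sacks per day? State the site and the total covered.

East, covering 100

Coverage radius r = 8 km; a point is covered iff (Δx)²+(Δy)² ≤ 8² = 64.
  East (1, 17): covers {Alpha, Delta} → 100
  West (13, 7): covers {Beta, Gamma} → 72
  North (15, 19): covers {Epsilon} → 90
  South (16, 0): covers {Beta} → 2
Maximum coverage at East: 100 mail sacks per day.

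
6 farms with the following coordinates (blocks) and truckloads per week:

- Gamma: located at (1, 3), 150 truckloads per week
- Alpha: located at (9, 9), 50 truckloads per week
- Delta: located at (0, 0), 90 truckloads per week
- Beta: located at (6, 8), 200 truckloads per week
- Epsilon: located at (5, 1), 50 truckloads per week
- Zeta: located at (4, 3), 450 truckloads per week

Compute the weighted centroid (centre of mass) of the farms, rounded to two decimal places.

The minimiser of Σwᵢ‖p−pᵢ‖² is the weighted centroid p* = (Σwᵢpᵢ)/(Σwᵢ).
Σwᵢ = 990.
Σwᵢxᵢ = 150·1 + 50·9 + 90·0 + 200·6 + 50·5 + 450·4 = 3850.
Σwᵢyᵢ = 150·3 + 50·9 + 90·0 + 200·8 + 50·1 + 450·3 = 3900.
x* = 3850/990 = 3.89, y* = 3900/990 = 3.94.

(3.89, 3.94)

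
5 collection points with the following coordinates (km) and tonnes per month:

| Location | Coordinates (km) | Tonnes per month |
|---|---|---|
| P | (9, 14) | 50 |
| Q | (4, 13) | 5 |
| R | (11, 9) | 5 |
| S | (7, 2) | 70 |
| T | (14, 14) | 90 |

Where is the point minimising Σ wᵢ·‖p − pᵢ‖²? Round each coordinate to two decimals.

(10.34, 10.05)

The minimiser of Σwᵢ‖p−pᵢ‖² is the weighted centroid p* = (Σwᵢpᵢ)/(Σwᵢ).
Σwᵢ = 220.
Σwᵢxᵢ = 50·9 + 5·4 + 5·11 + 70·7 + 90·14 = 2275.
Σwᵢyᵢ = 50·14 + 5·13 + 5·9 + 70·2 + 90·14 = 2210.
x* = 2275/220 = 10.34, y* = 2210/220 = 10.05.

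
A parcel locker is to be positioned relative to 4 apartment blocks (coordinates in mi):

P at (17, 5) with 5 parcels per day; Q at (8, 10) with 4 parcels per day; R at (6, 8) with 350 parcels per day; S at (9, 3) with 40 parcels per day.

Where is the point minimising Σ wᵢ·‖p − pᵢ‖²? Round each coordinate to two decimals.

The minimiser of Σwᵢ‖p−pᵢ‖² is the weighted centroid p* = (Σwᵢpᵢ)/(Σwᵢ).
Σwᵢ = 399.
Σwᵢxᵢ = 5·17 + 4·8 + 350·6 + 40·9 = 2577.
Σwᵢyᵢ = 5·5 + 4·10 + 350·8 + 40·3 = 2985.
x* = 2577/399 = 6.46, y* = 2985/399 = 7.48.

(6.46, 7.48)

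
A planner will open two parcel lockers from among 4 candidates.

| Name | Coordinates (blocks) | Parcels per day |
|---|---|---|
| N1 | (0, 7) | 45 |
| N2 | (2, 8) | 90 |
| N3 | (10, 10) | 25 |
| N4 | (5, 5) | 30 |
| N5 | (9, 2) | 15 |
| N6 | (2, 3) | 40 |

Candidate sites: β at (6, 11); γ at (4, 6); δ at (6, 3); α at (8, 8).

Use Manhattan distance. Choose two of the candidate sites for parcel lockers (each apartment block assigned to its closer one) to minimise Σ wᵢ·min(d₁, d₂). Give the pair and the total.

{γ, α}, total 1050

Evaluate every pair (each demand assigned to the nearer of the two):
  {γ, α}: total = 1050
  {β, γ}: total = 1105
  {γ, δ}: total = 1115
  {δ, α}: total = 1355
  {β, δ}: total = 1515
  {β, α}: total = 1770
Best pair: {γ, α} with total 1050.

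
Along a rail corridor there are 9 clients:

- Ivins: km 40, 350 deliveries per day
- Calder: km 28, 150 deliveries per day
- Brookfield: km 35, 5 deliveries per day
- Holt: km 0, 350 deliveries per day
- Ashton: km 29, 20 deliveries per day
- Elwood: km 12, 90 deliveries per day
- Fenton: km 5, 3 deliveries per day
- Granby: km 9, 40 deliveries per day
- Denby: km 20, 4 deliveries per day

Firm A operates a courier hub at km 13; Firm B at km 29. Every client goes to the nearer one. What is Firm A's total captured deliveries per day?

487

The indifferent point is the midpoint (13+29)/2 = 21; clients left of it (closer to Firm A at 13) go to Firm A, those right go to Firm B.
  Holt at 0 (w=350) → Firm A
  Fenton at 5 (w=3) → Firm A
  Granby at 9 (w=40) → Firm A
  Elwood at 12 (w=90) → Firm A
  Denby at 20 (w=4) → Firm A
  Calder at 28 (w=150) → Firm B
  Ashton at 29 (w=20) → Firm B
  Brookfield at 35 (w=5) → Firm B
  Ivins at 40 (w=350) → Firm B
Firm A captures 487; Firm B captures 525.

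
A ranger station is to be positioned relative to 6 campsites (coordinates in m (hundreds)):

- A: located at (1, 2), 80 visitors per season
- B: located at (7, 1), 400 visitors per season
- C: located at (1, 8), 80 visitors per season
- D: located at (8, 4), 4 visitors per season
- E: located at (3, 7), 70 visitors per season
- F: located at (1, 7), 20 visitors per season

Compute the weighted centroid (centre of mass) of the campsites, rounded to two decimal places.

(4.93, 2.82)

The minimiser of Σwᵢ‖p−pᵢ‖² is the weighted centroid p* = (Σwᵢpᵢ)/(Σwᵢ).
Σwᵢ = 654.
Σwᵢxᵢ = 80·1 + 400·7 + 80·1 + 4·8 + 70·3 + 20·1 = 3222.
Σwᵢyᵢ = 80·2 + 400·1 + 80·8 + 4·4 + 70·7 + 20·7 = 1846.
x* = 3222/654 = 4.93, y* = 1846/654 = 2.82.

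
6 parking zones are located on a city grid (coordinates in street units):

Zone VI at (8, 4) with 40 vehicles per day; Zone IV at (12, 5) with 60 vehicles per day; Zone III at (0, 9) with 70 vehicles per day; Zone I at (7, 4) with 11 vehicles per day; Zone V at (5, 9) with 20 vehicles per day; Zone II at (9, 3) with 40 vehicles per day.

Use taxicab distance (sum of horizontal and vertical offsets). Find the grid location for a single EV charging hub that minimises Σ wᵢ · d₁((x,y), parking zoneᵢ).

Manhattan distance separates: Σwᵢ(|x−xᵢ|+|y−yᵢ|) = Σwᵢ|x−xᵢ| + Σwᵢ|y−yᵢ|, so x and y are optimised independently as 1-D weighted medians.
Total weight W = 241; half = 120.5.
x-coordinate, sorted with cumulative weight:
  x=0 (Zone III, w=70) cum 70
  x=5 (Zone V, w=20) cum 90
  x=7 (Zone I, w=11) cum 101
  x=8 (Zone VI, w=40) cum 141  ← median
  x=9 (Zone II, w=40) cum 181
  x=12 (Zone IV, w=60) cum 241
⇒ x* = 8
y-coordinate, sorted with cumulative weight:
  y=3 (Zone II, w=40) cum 40
  y=4 (Zone VI, w=40) cum 80
  y=4 (Zone I, w=11) cum 91
  y=5 (Zone IV, w=60) cum 151  ← median
  y=9 (Zone III, w=70) cum 221
  y=9 (Zone V, w=20) cum 241
⇒ y* = 5

(8, 5)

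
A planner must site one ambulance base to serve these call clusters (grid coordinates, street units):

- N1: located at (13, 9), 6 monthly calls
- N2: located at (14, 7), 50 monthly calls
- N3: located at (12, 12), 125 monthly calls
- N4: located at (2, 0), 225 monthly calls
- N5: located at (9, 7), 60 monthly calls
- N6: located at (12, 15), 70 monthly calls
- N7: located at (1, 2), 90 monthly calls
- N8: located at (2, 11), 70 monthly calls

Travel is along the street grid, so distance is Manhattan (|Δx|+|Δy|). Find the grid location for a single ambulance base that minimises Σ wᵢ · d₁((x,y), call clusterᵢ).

Manhattan distance separates: Σwᵢ(|x−xᵢ|+|y−yᵢ|) = Σwᵢ|x−xᵢ| + Σwᵢ|y−yᵢ|, so x and y are optimised independently as 1-D weighted medians.
Total weight W = 696; half = 348.
x-coordinate, sorted with cumulative weight:
  x=1 (N7, w=90) cum 90
  x=2 (N4, w=225) cum 315
  x=2 (N8, w=70) cum 385  ← median
  x=9 (N5, w=60) cum 445
  x=12 (N3, w=125) cum 570
  x=12 (N6, w=70) cum 640
  x=13 (N1, w=6) cum 646
  x=14 (N2, w=50) cum 696
⇒ x* = 2
y-coordinate, sorted with cumulative weight:
  y=0 (N4, w=225) cum 225
  y=2 (N7, w=90) cum 315
  y=7 (N2, w=50) cum 365  ← median
  y=7 (N5, w=60) cum 425
  y=9 (N1, w=6) cum 431
  y=11 (N8, w=70) cum 501
  y=12 (N3, w=125) cum 626
  y=15 (N6, w=70) cum 696
⇒ y* = 7

(2, 7)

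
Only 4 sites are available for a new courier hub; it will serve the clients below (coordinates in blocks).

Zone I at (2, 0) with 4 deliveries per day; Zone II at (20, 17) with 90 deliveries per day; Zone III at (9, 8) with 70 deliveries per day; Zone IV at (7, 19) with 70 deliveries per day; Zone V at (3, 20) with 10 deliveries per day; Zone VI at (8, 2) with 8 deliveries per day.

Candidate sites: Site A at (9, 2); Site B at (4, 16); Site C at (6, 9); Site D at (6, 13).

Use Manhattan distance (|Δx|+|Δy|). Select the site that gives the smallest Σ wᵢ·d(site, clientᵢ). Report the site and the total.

Site D, total 2942 blocks

Total weighted distance at each candidate:
  Site A (9, 2): total = 4374
  Site B (4, 16): total = 3126
  Site C (6, 9): total = 3294
  Site D (6, 13): total = 2942
Minimum is at Site D with total 2942 blocks.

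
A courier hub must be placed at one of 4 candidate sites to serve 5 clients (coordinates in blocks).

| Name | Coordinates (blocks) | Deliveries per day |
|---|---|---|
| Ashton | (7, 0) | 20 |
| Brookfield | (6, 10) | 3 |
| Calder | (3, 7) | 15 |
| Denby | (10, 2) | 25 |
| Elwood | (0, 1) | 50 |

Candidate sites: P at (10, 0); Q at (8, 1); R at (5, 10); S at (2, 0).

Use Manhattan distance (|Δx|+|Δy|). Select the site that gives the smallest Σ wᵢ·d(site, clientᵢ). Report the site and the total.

Total weighted distance at each candidate:
  P (10, 0): total = 912
  Q (8, 1): total = 713
  R (5, 10): total = 1343
  S (2, 0): total = 662
Minimum is at S with total 662 blocks.

S, total 662 blocks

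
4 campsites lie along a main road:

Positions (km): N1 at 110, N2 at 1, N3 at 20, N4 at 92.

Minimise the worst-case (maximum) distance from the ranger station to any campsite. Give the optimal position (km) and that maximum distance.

location 55.5, max distance 54.5

The 1-center on a line is the midpoint of the two extreme points: leftmost at 1, rightmost at 110.
Optimal location = (1 + 110)/2 = 55.5; maximum distance = (110 − 1)/2 = 54.5.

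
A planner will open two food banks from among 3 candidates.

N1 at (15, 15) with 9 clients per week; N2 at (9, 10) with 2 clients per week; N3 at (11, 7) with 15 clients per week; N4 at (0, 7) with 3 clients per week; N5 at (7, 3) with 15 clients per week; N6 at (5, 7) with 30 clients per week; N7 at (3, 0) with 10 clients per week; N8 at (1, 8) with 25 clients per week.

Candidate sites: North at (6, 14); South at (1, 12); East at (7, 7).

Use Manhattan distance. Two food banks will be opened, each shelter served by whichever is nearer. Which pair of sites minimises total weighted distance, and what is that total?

{South, East}, total 562

Evaluate every pair (each demand assigned to the nearer of the two):
  {South, East}: total = 562
  {North, East}: total = 586
  {North, South}: total = 962
Best pair: {South, East} with total 562.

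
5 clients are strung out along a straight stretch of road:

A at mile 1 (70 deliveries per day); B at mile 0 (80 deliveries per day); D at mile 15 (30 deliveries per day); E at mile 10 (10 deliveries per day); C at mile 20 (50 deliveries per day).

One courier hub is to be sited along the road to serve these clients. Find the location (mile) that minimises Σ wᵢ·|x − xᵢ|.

x = 1

For a sum of weighted absolute distances on a line, the optimum is the weighted median (not the mean). Total weight W = 240; half-weight = 120.
Sort by position and accumulate weight:
  mile 0 (B, w=80) → cum 80
  mile 1 (A, w=70) → cum 150  ≥ 120 → median here
  mile 10 (E, w=10) → cum 160
  mile 15 (D, w=30) → cum 190
  mile 20 (C, w=50) → cum 240
Optimal location: mile 1.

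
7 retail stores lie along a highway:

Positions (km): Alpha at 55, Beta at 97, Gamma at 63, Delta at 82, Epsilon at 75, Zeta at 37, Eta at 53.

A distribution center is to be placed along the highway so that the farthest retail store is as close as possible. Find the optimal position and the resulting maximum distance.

The 1-center on a line is the midpoint of the two extreme points: leftmost at 37, rightmost at 97.
Optimal location = (37 + 97)/2 = 67; maximum distance = (97 − 37)/2 = 30.

location 67, max distance 30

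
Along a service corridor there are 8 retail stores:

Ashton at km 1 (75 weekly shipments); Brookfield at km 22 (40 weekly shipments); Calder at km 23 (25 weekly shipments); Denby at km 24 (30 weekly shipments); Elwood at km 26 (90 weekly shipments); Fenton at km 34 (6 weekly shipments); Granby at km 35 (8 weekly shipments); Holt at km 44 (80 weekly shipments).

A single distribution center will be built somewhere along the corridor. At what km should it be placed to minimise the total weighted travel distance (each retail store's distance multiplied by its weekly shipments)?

For a sum of weighted absolute distances on a line, the optimum is the weighted median (not the mean). Total weight W = 354; half-weight = 177.
Sort by position and accumulate weight:
  km 1 (Ashton, w=75) → cum 75
  km 22 (Brookfield, w=40) → cum 115
  km 23 (Calder, w=25) → cum 140
  km 24 (Denby, w=30) → cum 170
  km 26 (Elwood, w=90) → cum 260  ≥ 177 → median here
  km 34 (Fenton, w=6) → cum 266
  km 35 (Granby, w=8) → cum 274
  km 44 (Holt, w=80) → cum 354
Optimal location: km 26.

x = 26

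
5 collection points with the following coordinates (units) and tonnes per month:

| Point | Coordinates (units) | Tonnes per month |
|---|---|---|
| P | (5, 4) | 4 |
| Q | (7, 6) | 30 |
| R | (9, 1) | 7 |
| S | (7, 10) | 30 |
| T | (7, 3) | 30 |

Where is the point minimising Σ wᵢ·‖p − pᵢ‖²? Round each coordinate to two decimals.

The minimiser of Σwᵢ‖p−pᵢ‖² is the weighted centroid p* = (Σwᵢpᵢ)/(Σwᵢ).
Σwᵢ = 101.
Σwᵢxᵢ = 4·5 + 30·7 + 7·9 + 30·7 + 30·7 = 713.
Σwᵢyᵢ = 4·4 + 30·6 + 7·1 + 30·10 + 30·3 = 593.
x* = 713/101 = 7.06, y* = 593/101 = 5.87.

(7.06, 5.87)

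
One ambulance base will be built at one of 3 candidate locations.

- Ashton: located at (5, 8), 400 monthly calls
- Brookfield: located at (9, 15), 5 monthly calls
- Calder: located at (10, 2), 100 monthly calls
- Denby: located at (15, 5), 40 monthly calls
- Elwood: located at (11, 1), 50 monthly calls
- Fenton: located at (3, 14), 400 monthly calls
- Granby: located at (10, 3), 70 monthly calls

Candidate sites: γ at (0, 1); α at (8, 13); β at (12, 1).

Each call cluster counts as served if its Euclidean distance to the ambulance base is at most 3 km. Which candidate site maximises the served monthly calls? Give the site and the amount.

Coverage radius r = 3 km; a point is covered iff (Δx)²+(Δy)² ≤ 3² = 9.
  γ (0, 1): covers {none} → 0
  α (8, 13): covers {Brookfield} → 5
  β (12, 1): covers {Calder, Elwood, Granby} → 220
Maximum coverage at β: 220 monthly calls.

β, covering 220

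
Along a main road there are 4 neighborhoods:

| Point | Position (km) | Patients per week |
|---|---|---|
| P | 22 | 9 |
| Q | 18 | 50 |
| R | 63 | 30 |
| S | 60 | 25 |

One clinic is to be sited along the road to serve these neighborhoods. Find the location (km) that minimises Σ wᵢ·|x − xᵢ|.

x = 22

For a sum of weighted absolute distances on a line, the optimum is the weighted median (not the mean). Total weight W = 114; half-weight = 57.
Sort by position and accumulate weight:
  km 18 (Q, w=50) → cum 50
  km 22 (P, w=9) → cum 59  ≥ 57 → median here
  km 60 (S, w=25) → cum 84
  km 63 (R, w=30) → cum 114
Optimal location: km 22.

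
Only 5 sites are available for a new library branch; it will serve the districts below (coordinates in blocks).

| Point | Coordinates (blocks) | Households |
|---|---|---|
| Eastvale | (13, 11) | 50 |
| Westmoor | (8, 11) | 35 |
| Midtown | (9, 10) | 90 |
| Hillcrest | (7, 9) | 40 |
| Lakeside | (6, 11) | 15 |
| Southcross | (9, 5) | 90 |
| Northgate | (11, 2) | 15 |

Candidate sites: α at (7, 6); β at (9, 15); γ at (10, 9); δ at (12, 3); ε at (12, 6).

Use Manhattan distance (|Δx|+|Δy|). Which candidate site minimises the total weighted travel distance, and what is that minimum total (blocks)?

Total weighted distance at each candidate:
  α (7, 6): total = 1900
  β (9, 15): total = 2575
  γ (10, 9): total = 1350
  δ (12, 3): total = 2900
  ε (12, 6): total = 2165
Minimum is at γ with total 1350 blocks.

γ, total 1350 blocks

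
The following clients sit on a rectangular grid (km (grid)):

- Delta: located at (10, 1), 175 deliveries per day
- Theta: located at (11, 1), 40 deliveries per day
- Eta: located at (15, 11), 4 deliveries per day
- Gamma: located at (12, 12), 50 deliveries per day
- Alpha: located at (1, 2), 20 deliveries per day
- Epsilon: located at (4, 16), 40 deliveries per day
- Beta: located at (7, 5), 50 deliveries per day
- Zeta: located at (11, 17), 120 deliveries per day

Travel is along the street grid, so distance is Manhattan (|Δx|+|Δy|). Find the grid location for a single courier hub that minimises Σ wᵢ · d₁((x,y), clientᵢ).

(10, 5)

Manhattan distance separates: Σwᵢ(|x−xᵢ|+|y−yᵢ|) = Σwᵢ|x−xᵢ| + Σwᵢ|y−yᵢ|, so x and y are optimised independently as 1-D weighted medians.
Total weight W = 499; half = 249.5.
x-coordinate, sorted with cumulative weight:
  x=1 (Alpha, w=20) cum 20
  x=4 (Epsilon, w=40) cum 60
  x=7 (Beta, w=50) cum 110
  x=10 (Delta, w=175) cum 285  ← median
  x=11 (Theta, w=40) cum 325
  x=11 (Zeta, w=120) cum 445
  x=12 (Gamma, w=50) cum 495
  x=15 (Eta, w=4) cum 499
⇒ x* = 10
y-coordinate, sorted with cumulative weight:
  y=1 (Delta, w=175) cum 175
  y=1 (Theta, w=40) cum 215
  y=2 (Alpha, w=20) cum 235
  y=5 (Beta, w=50) cum 285  ← median
  y=11 (Eta, w=4) cum 289
  y=12 (Gamma, w=50) cum 339
  y=16 (Epsilon, w=40) cum 379
  y=17 (Zeta, w=120) cum 499
⇒ y* = 5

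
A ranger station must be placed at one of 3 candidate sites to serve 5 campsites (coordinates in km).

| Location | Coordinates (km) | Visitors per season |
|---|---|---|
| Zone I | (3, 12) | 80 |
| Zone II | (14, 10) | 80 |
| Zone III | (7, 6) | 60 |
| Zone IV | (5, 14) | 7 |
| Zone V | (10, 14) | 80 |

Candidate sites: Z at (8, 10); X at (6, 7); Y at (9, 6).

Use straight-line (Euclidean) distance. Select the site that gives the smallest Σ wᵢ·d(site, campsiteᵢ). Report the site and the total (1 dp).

Z, total 1551.0 km

Total weighted distance at each candidate:
  Z (8, 10): total = 1551.0
  X (6, 7): total = 1929.3
  Y (9, 6): total = 2018.7
Minimum is at Z with total 1551.0 km.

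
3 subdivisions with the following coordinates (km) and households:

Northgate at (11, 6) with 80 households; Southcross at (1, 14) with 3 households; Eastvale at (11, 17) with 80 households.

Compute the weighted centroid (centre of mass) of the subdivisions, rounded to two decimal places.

The minimiser of Σwᵢ‖p−pᵢ‖² is the weighted centroid p* = (Σwᵢpᵢ)/(Σwᵢ).
Σwᵢ = 163.
Σwᵢxᵢ = 80·11 + 3·1 + 80·11 = 1763.
Σwᵢyᵢ = 80·6 + 3·14 + 80·17 = 1882.
x* = 1763/163 = 10.82, y* = 1882/163 = 11.55.

(10.82, 11.55)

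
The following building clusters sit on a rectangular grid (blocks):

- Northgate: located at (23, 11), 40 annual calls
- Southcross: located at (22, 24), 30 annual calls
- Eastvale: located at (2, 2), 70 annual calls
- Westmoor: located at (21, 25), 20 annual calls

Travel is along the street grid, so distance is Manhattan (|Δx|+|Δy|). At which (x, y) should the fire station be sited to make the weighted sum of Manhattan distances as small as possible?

(21, 11)

Manhattan distance separates: Σwᵢ(|x−xᵢ|+|y−yᵢ|) = Σwᵢ|x−xᵢ| + Σwᵢ|y−yᵢ|, so x and y are optimised independently as 1-D weighted medians.
Total weight W = 160; half = 80.
x-coordinate, sorted with cumulative weight:
  x=2 (Eastvale, w=70) cum 70
  x=21 (Westmoor, w=20) cum 90  ← median
  x=22 (Southcross, w=30) cum 120
  x=23 (Northgate, w=40) cum 160
⇒ x* = 21
y-coordinate, sorted with cumulative weight:
  y=2 (Eastvale, w=70) cum 70
  y=11 (Northgate, w=40) cum 110  ← median
  y=24 (Southcross, w=30) cum 140
  y=25 (Westmoor, w=20) cum 160
⇒ y* = 11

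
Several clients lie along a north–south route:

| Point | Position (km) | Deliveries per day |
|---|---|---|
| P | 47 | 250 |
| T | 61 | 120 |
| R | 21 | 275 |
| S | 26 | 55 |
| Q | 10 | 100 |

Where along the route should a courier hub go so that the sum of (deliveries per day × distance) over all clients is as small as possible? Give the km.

For a sum of weighted absolute distances on a line, the optimum is the weighted median (not the mean). Total weight W = 800; half-weight = 400.
Sort by position and accumulate weight:
  km 10 (Q, w=100) → cum 100
  km 21 (R, w=275) → cum 375
  km 26 (S, w=55) → cum 430  ≥ 400 → median here
  km 47 (P, w=250) → cum 680
  km 61 (T, w=120) → cum 800
Optimal location: km 26.

x = 26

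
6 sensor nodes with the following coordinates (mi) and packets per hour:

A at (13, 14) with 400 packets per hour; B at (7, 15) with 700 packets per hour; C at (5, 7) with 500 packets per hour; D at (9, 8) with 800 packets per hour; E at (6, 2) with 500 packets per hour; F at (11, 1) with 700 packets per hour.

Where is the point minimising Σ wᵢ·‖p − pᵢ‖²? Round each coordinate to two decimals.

The minimiser of Σwᵢ‖p−pᵢ‖² is the weighted centroid p* = (Σwᵢpᵢ)/(Σwᵢ).
Σwᵢ = 3600.
Σwᵢxᵢ = 400·13 + 700·7 + 500·5 + 800·9 + 500·6 + 700·11 = 30500.
Σwᵢyᵢ = 400·14 + 700·15 + 500·7 + 800·8 + 500·2 + 700·1 = 27700.
x* = 30500/3600 = 8.47, y* = 27700/3600 = 7.69.

(8.47, 7.69)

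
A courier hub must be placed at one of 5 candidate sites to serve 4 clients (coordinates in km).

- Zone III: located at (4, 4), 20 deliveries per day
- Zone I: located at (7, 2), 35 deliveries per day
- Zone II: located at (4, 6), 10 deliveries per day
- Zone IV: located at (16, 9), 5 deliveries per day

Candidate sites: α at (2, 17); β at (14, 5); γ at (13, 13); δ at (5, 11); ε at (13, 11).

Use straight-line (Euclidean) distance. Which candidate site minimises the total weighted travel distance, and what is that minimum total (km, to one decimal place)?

Total weighted distance at each candidate:
  α (2, 17): total = 1008.9
  β (14, 5): total = 590.4
  γ (13, 13): total = 832.1
  δ (5, 11): total = 571.0
  ε (13, 11): total = 727.6
Minimum is at δ with total 571.0 km.

δ, total 571.0 km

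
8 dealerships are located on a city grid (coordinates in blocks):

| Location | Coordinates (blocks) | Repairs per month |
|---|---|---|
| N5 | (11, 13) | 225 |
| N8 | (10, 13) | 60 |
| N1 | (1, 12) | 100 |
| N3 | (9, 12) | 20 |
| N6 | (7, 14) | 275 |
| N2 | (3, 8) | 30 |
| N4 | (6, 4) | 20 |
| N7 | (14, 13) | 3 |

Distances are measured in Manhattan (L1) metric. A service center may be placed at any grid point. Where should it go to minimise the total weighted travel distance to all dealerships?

Manhattan distance separates: Σwᵢ(|x−xᵢ|+|y−yᵢ|) = Σwᵢ|x−xᵢ| + Σwᵢ|y−yᵢ|, so x and y are optimised independently as 1-D weighted medians.
Total weight W = 733; half = 366.5.
x-coordinate, sorted with cumulative weight:
  x=1 (N1, w=100) cum 100
  x=3 (N2, w=30) cum 130
  x=6 (N4, w=20) cum 150
  x=7 (N6, w=275) cum 425  ← median
  x=9 (N3, w=20) cum 445
  x=10 (N8, w=60) cum 505
  x=11 (N5, w=225) cum 730
  x=14 (N7, w=3) cum 733
⇒ x* = 7
y-coordinate, sorted with cumulative weight:
  y=4 (N4, w=20) cum 20
  y=8 (N2, w=30) cum 50
  y=12 (N1, w=100) cum 150
  y=12 (N3, w=20) cum 170
  y=13 (N5, w=225) cum 395  ← median
  y=13 (N8, w=60) cum 455
  y=13 (N7, w=3) cum 458
  y=14 (N6, w=275) cum 733
⇒ y* = 13

(7, 13)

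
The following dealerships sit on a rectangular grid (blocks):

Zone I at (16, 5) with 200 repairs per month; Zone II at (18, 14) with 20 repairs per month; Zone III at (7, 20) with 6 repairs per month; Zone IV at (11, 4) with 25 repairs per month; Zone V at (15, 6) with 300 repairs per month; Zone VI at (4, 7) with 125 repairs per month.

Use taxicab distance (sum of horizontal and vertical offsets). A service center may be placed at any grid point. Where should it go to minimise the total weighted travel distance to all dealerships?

(15, 6)

Manhattan distance separates: Σwᵢ(|x−xᵢ|+|y−yᵢ|) = Σwᵢ|x−xᵢ| + Σwᵢ|y−yᵢ|, so x and y are optimised independently as 1-D weighted medians.
Total weight W = 676; half = 338.
x-coordinate, sorted with cumulative weight:
  x=4 (Zone VI, w=125) cum 125
  x=7 (Zone III, w=6) cum 131
  x=11 (Zone IV, w=25) cum 156
  x=15 (Zone V, w=300) cum 456  ← median
  x=16 (Zone I, w=200) cum 656
  x=18 (Zone II, w=20) cum 676
⇒ x* = 15
y-coordinate, sorted with cumulative weight:
  y=4 (Zone IV, w=25) cum 25
  y=5 (Zone I, w=200) cum 225
  y=6 (Zone V, w=300) cum 525  ← median
  y=7 (Zone VI, w=125) cum 650
  y=14 (Zone II, w=20) cum 670
  y=20 (Zone III, w=6) cum 676
⇒ y* = 6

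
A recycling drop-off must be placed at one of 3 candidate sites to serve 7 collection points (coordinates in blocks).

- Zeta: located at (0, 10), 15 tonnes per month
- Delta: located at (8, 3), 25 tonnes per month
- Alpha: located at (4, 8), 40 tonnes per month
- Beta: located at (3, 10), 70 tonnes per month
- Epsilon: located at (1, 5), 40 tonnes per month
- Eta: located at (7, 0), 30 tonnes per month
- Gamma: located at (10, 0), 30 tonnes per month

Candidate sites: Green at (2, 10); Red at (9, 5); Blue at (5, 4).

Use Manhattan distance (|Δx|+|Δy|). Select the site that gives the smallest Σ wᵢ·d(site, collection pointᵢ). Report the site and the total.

Blue, total 1675 blocks

Total weighted distance at each candidate:
  Green (2, 10): total = 1815
  Red (9, 5): total = 2085
  Blue (5, 4): total = 1675
Minimum is at Blue with total 1675 blocks.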